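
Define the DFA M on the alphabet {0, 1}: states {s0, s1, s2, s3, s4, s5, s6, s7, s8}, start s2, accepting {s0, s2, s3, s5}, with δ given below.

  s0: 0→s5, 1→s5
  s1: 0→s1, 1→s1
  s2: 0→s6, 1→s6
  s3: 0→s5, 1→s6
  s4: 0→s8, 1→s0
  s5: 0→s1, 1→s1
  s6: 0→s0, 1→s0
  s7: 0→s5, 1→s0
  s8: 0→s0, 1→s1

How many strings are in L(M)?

The useful subgraph on states {s0, s2, s5, s6} is acyclic, so L(M) is finite; the longest accepting path visits 4 useful states, giving maximum string length 3.
Counting accepting paths from s2 by length: 1 of length 0, 4 of length 2, 8 of length 3. Total 13.

13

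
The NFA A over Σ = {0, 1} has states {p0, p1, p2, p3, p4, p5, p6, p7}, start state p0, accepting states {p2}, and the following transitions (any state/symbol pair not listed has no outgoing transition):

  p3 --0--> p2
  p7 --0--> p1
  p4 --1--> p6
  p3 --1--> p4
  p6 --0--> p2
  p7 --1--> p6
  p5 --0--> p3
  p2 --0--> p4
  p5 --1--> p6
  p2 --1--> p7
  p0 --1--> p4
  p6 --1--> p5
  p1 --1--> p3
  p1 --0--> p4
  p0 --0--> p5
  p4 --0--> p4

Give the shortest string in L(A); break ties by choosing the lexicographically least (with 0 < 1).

A breadth-first search from p0 reaches an accepting state first via the path p0 → p5 → p3 → p2 on input 000.
No string of length < 3 is accepted (BFS exhausts all shorter strings without reaching an accepting state), and 000 is the lexicographically least accepting string of length 3.

000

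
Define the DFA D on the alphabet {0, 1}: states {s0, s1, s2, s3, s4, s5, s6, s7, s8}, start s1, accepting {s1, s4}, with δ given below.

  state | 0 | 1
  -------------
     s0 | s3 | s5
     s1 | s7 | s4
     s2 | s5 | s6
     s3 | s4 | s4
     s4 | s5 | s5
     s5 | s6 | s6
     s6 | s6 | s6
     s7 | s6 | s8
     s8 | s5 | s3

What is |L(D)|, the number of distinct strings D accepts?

4

The useful subgraph on states {s1, s3, s4, s7, s8} is acyclic, so L(D) is finite; the longest accepting path visits 5 useful states, giving maximum string length 4.
Counting accepting paths from s1 by length: 1 of length 0, 1 of length 1, 2 of length 4. Total 4.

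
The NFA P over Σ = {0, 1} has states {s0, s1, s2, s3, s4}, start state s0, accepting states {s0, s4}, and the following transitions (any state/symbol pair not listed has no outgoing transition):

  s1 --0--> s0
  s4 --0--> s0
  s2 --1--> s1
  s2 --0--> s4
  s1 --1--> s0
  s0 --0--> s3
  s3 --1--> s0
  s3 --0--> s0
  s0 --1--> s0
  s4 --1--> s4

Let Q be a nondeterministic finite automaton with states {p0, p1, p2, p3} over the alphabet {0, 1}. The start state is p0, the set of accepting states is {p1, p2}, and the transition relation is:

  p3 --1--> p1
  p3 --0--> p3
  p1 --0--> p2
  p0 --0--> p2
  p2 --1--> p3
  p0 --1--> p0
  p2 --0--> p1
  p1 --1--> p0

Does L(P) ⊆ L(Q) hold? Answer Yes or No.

The empty string ε is in L(P) but not in L(Q).
So L(P) ⊄ L(Q).

No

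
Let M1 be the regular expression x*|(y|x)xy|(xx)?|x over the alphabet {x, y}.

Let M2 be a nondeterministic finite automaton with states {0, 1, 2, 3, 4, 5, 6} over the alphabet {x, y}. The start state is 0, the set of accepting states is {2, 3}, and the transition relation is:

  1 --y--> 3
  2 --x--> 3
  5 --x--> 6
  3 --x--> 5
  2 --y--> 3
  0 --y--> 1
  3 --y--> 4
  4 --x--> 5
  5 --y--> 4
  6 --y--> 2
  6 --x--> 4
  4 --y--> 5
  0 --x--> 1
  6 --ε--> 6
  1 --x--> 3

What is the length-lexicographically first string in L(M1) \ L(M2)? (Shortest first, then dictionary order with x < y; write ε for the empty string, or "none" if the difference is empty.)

The empty string ε is accepted by M1 but not by M2.
Since ε is the unique shortest string, it is the required witness.

ε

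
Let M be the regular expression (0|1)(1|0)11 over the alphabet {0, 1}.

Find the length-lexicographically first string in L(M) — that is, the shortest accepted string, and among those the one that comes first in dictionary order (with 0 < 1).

0011

By inspection of the expression, no string of length less than 4 matches, and 0011 is the lexicographically first match of length 4.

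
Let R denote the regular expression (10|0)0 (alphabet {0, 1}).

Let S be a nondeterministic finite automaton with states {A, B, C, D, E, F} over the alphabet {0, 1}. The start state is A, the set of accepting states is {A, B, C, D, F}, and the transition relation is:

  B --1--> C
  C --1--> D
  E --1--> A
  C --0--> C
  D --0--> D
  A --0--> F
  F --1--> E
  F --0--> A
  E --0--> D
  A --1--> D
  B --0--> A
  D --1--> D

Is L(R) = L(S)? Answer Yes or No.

No

The empty string ε is accepted by S but rejected by R.
So L(R) ≠ L(S).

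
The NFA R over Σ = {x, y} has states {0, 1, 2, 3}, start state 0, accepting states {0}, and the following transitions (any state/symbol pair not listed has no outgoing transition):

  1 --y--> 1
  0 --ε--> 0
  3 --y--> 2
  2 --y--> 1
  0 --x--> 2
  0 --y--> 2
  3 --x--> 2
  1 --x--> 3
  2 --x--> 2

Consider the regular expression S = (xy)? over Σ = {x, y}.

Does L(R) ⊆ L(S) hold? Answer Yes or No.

Yes

Converting the expression S to a DFA (subset construction, then merging equivalent states) gives the minimal DFA with states {s0, s1, s2, s3}, start state s0, accepting states {s0, s3} and transitions s0: x→s1, y→s2; s1: x→s2, y→s3; s2: x→s2, y→s2; s3: x→s2, y→s2.
Exploring the product automaton R × S from the start pair (0, s0), following both machines on each input symbol, reaches 6 state pairs: (0, s0), (2, s1), (2, s2), (1, s3), (1, s2), (3, s2).
R accepts in {0} and S accepts in {s0, s3}. The reachable pairs whose R-component is accepting are (0, s0); in each of them the S-component is accepting too, so the product for L(R) \ L(S) (R-component accepting, S-component rejecting) has no reachable accepting pair and the difference is empty.
Hence every string in L(R) is also in L(S).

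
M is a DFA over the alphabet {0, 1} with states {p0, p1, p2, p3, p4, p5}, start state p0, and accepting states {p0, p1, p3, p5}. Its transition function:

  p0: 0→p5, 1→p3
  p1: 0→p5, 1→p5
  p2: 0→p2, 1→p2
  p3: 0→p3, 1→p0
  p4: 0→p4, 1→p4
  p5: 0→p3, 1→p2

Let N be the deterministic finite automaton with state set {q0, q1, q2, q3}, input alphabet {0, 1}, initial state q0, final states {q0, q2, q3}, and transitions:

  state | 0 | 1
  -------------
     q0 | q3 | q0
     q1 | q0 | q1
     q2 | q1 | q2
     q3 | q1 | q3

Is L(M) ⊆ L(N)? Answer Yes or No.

No

The string 00 is in L(M) but not in L(N).
So L(M) ⊄ L(N).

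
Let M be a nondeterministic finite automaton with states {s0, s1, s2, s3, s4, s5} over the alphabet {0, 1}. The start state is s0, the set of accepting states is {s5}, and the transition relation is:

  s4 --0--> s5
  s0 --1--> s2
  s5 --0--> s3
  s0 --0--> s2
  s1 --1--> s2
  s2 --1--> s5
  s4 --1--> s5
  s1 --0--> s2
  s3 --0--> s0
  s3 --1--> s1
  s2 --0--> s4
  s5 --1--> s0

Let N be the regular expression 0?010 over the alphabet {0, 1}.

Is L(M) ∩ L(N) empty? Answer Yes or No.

Yes

Converting the expression N to a DFA (subset construction, then merging equivalent states) gives the minimal DFA with states {n0, n1, n2, n3, n4, n5}, start state n0, accepting states {n5} and transitions n0: 0→n1, 1→n2; n1: 0→n3, 1→n4; n2: 0→n2, 1→n2; n3: 0→n2, 1→n4; n4: 0→n5, 1→n2; n5: 0→n2, 1→n2.
Exploring the product automaton M × N from the start pair (s0, n0), following both machines on each input symbol, reaches 11 state pairs: (s0, n0), (s2, n1), (s2, n2), (s4, n3), (s5, n4), (s4, n2), (s5, n2), (s3, n5), (s0, n2), (s3, n2), (s1, n2).
M accepts in {s5} and N accepts in {n5}; no reachable pair has both components accepting, so no string drives both machines to acceptance simultaneously and L(M) ∩ L(N) = ∅.
So no string is accepted by both, and the intersection is empty.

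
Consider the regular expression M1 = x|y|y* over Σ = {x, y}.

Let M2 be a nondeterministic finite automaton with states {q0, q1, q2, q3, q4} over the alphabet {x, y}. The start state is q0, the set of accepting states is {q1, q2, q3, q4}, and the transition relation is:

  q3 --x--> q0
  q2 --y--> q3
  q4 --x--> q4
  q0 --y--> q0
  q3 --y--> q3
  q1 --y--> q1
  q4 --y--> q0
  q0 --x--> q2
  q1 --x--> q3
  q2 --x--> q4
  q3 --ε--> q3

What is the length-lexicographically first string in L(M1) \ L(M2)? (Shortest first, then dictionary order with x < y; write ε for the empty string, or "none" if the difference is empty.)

The empty string ε is accepted by M1 but not by M2.
Since ε is the unique shortest string, it is the required witness.

ε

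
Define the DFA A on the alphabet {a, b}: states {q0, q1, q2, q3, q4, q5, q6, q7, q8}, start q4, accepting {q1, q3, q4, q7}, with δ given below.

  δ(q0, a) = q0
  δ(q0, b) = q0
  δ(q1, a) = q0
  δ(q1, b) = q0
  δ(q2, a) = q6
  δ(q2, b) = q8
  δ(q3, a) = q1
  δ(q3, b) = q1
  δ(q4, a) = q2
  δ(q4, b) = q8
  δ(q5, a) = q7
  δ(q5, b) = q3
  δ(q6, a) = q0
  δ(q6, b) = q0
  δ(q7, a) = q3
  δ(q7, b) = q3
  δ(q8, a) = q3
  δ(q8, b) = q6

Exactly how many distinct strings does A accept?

The useful subgraph on states {q1, q2, q3, q4, q8} is acyclic, so L(A) is finite; the longest accepting path visits 5 useful states, giving maximum string length 4.
Counting accepting paths from q4 by length: 1 of length 0, 1 of length 2, 3 of length 3, 2 of length 4. Total 7.

7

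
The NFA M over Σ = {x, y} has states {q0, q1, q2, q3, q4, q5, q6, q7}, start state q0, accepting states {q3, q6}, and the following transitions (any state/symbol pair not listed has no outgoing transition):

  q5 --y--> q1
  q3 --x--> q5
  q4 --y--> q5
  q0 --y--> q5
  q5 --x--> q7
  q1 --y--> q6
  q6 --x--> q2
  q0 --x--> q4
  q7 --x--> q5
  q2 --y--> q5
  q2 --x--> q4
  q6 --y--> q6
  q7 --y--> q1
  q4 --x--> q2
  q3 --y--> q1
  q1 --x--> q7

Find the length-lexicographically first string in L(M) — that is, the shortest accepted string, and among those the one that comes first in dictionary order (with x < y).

yyy

A breadth-first search from q0 reaches an accepting state first via the path q0 → q5 → q1 → q6 on input yyy.
No string of length < 3 is accepted (BFS exhausts all shorter strings without reaching an accepting state), and yyy is the lexicographically least accepting string of length 3.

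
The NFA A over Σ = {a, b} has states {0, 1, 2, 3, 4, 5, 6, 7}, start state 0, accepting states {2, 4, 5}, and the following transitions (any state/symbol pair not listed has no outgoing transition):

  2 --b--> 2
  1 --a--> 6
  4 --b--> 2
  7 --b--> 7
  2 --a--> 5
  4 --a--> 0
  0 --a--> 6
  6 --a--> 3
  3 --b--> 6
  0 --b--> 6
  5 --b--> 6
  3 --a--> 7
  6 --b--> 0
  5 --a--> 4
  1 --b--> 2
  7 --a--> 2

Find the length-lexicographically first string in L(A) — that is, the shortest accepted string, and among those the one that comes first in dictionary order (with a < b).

aaaa

A breadth-first search from 0 reaches an accepting state first via the path 0 → 6 → 3 → 7 → 2 on input aaaa.
No string of length < 4 is accepted (BFS exhausts all shorter strings without reaching an accepting state), and aaaa is the lexicographically least accepting string of length 4.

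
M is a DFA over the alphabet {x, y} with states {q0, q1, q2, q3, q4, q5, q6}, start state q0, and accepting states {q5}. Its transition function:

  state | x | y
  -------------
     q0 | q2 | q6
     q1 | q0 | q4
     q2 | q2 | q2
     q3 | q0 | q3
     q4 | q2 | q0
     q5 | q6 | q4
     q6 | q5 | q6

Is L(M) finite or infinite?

State q0 is reachable from the start and can reach an accepting state, and it lies on the cycle q0 → q6 → q5 → q4 → q0.
Traversing that cycle any number of times yields accepted strings of unbounded length, so the language is infinite.

infinite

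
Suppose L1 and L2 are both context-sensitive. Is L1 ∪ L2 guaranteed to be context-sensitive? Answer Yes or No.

A linear-bounded automaton can nondeterministically choose to simulate the LBA for L₁ or the LBA for L₂; equivalently, with disjoint nonterminals, S → S₁ | S₂ added to two noncontracting grammars is still noncontracting.
So the context-sensitive languages are closed under union.

Yes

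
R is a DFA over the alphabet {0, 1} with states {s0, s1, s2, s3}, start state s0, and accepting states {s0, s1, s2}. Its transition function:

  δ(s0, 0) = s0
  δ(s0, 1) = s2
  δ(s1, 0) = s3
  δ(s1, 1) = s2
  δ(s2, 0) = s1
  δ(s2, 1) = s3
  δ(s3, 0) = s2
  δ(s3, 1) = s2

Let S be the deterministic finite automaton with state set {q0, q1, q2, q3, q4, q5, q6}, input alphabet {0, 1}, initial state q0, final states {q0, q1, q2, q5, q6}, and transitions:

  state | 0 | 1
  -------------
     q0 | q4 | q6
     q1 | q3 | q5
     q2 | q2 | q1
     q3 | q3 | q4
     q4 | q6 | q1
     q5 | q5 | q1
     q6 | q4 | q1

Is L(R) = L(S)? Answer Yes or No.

The string 0 is accepted by R but rejected by S.
So L(R) ≠ L(S).

No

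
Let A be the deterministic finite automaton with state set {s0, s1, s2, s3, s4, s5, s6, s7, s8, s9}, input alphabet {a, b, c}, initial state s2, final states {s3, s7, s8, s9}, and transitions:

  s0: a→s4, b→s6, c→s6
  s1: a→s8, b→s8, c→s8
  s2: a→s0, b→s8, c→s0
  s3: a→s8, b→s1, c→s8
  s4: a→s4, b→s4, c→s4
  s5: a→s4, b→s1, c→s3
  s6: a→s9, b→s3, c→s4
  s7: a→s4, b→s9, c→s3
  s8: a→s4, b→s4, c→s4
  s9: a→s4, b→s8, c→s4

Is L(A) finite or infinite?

The useful states (reachable from s2 and able to reach an accepting state) are {s0, s1, s2, s3, s6, s8, s9}.
Restricted to these states the transition graph has no cycle, so every accepting path has bounded length and L is finite.

finite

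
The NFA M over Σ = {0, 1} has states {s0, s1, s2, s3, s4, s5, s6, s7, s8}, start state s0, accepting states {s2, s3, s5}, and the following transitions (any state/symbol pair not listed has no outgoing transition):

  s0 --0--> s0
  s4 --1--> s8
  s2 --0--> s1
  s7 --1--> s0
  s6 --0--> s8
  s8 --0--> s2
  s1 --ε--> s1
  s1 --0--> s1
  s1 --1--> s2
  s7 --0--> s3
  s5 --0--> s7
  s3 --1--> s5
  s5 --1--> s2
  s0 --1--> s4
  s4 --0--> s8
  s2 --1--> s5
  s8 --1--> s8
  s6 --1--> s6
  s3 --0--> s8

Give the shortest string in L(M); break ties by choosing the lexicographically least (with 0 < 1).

100

A breadth-first search from s0 reaches an accepting state first via the path s0 → s4 → s8 → s2 on input 100.
No string of length < 3 is accepted (BFS exhausts all shorter strings without reaching an accepting state), and 100 is the lexicographically least accepting string of length 3.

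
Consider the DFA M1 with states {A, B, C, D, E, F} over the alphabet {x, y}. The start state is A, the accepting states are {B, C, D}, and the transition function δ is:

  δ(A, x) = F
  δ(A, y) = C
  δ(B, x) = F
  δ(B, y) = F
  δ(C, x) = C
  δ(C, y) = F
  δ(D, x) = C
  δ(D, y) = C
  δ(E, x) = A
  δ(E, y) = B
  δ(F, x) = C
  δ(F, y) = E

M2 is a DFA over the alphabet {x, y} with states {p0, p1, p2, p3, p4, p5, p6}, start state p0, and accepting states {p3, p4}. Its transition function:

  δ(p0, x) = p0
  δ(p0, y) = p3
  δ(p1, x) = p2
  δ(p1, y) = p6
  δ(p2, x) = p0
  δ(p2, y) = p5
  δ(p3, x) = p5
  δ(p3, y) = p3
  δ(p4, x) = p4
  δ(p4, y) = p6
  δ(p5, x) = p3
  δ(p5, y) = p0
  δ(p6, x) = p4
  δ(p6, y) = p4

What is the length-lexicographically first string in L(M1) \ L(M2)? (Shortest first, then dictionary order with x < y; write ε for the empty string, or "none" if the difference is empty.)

xx

The string xx is accepted by M1 but not by M2.
No shorter string lies in the difference, and xx is the lexicographically first length-2 string in L(M1) \ L(M2).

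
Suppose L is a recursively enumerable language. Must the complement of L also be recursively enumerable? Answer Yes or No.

No

If both L and its complement were r.e., running the two recognisers in parallel would decide L, so L would be recursive; but there are r.e. languages that are not recursive (e.g. the halting problem), and their complements are therefore not r.e.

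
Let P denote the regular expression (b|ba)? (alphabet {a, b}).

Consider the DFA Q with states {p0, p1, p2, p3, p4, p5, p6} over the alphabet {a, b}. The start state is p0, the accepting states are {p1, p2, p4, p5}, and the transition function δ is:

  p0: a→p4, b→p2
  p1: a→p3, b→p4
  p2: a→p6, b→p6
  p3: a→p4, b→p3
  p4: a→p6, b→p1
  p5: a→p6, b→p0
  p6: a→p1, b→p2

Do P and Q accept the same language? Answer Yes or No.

The empty string ε is accepted by P but rejected by Q.
So L(P) ≠ L(Q).

No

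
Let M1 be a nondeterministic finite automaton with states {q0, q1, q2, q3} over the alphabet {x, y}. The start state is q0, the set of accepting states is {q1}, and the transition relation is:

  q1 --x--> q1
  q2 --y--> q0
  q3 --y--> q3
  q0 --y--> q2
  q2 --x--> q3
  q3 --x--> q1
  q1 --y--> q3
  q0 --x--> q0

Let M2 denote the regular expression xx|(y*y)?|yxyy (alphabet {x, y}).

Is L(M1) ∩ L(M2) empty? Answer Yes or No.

Yes

Converting the expression M2 to a DFA (subset construction, then merging equivalent states) gives the minimal DFA with states {r0, r1, r2, r3, r4, r5, r6, r7}, start state r0, accepting states {r0, r2, r3, r6} and transitions r0: x→r1, y→r2; r1: x→r3, y→r4; r2: x→r5, y→r6; r3: x→r4, y→r4; r4: x→r4, y→r4; r5: x→r4, y→r7; r6: x→r4, y→r6; r7: x→r4, y→r3.
Exploring the product automaton M1 × M2 from the start pair (q0, r0), following both machines on each input symbol, reaches 13 state pairs: (q0, r0), (q0, r1), (q2, r2), (q0, r3), (q2, r4), (q3, r5), (q0, r6), (q0, r4), (q3, r4), (q1, r4), (q3, r7), (q2, r6), (q3, r3).
M1 accepts in {q1} and M2 accepts in {r0, r2, r3, r6}; no reachable pair has both components accepting, so no string drives both machines to acceptance simultaneously and L(M1) ∩ L(M2) = ∅.
So no string is accepted by both, and the intersection is empty.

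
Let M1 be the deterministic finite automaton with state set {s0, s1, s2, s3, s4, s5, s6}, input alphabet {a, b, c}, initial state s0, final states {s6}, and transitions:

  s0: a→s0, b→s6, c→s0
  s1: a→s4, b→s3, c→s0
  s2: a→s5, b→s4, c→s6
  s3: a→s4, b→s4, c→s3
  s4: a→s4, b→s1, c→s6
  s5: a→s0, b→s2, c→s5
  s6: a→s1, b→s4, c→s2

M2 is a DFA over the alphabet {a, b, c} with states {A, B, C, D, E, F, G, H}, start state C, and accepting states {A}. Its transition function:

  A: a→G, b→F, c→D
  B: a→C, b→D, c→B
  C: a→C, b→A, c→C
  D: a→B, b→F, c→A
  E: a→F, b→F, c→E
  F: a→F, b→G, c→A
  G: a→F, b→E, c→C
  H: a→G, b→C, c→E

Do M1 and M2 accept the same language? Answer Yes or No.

Yes

Exploring the product automaton M1 × M2 from the start pair (s0, C), following both machines on each input symbol, reaches 7 state pairs: (s0, C), (s6, A), (s1, G), (s4, F), (s2, D), (s3, E), (s5, B).
M1 accepts in {s6} and M2 accepts in {A}. In every reachable pair the two components are either both accepting — (s6, A) — or both non-accepting, so no string is accepted by exactly one of the machines: L(M1) \ L(M2) and L(M2) \ L(M1) are both empty.
Hence every string is accepted by M1 iff it is accepted by M2, and the two languages coincide.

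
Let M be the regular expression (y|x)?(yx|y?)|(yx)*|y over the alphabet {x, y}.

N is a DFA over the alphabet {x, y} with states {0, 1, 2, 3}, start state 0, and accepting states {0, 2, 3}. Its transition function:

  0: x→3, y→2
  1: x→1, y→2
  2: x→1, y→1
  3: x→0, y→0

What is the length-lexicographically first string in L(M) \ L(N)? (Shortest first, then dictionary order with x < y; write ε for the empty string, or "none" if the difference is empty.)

yx

The string yx is accepted by M but not by N.
No shorter string lies in the difference, and yx is the lexicographically first length-2 string in L(M) \ L(N).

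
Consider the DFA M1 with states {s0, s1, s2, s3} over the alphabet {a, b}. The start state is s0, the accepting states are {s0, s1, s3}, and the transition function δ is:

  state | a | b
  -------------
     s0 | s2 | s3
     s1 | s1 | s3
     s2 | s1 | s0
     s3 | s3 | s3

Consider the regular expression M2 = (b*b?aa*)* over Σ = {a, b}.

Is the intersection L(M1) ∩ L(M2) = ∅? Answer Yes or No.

The empty string ε is accepted by both M1 and M2.
Hence L(M1) ∩ L(M2) ≠ ∅.

No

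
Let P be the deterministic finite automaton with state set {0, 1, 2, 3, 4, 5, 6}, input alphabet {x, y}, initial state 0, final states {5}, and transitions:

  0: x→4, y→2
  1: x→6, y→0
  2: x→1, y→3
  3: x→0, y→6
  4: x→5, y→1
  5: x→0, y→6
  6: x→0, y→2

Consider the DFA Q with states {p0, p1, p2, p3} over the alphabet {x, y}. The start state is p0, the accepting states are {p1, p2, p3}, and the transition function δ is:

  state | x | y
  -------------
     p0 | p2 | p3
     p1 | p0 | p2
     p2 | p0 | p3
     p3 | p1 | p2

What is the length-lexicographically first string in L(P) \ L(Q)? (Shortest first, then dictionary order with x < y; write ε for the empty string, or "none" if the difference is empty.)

The string xx is accepted by P but not by Q.
No shorter string lies in the difference, and xx is the lexicographically first length-2 string in L(P) \ L(Q).

xx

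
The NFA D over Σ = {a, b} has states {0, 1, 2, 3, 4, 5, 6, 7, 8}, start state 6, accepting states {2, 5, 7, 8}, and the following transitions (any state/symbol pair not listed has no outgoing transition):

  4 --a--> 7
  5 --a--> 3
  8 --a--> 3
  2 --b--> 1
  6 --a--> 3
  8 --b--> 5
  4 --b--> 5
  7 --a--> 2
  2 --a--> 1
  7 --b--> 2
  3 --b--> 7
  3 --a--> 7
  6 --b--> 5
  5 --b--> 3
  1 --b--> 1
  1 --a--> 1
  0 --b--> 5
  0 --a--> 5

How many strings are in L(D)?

19

The useful subgraph on states {2, 3, 5, 6, 7} is acyclic, so L(D) is finite; the longest accepting path visits 5 useful states, giving maximum string length 4.
Counting accepting paths from 6 by length: 1 of length 1, 2 of length 2, 8 of length 3, 8 of length 4. Total 19.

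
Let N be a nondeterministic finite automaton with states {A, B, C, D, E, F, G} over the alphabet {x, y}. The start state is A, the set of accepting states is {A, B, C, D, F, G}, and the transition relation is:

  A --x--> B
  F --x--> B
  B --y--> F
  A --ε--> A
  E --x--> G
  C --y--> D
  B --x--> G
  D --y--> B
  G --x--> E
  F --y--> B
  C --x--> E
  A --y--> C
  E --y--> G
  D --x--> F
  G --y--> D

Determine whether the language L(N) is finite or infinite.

State B is reachable from the start and can reach an accepting state, and it lies on the cycle B → F → B.
Traversing that cycle any number of times yields accepted strings of unbounded length, so the language is infinite.

infinite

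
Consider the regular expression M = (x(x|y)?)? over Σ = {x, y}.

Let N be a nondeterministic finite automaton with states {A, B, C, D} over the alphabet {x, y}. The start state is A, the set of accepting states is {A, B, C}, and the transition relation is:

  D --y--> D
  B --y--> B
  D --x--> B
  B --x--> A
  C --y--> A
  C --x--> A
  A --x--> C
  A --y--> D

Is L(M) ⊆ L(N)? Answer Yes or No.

Yes

Converting the expression M to a DFA (subset construction, then merging equivalent states) gives the minimal DFA with states {m0, m1, m2, m3}, start state m0, accepting states {m0, m1, m3} and transitions m0: x→m1, y→m2; m1: x→m3, y→m3; m2: x→m2, y→m2; m3: x→m2, y→m2.
Exploring the product automaton M × N from the start pair (m0, A), following both machines on each input symbol, reaches 7 state pairs: (m0, A), (m1, C), (m2, D), (m3, A), (m2, B), (m2, C), (m2, A).
M accepts in {m0, m1, m3} and N accepts in {A, B, C}. The reachable pairs whose M-component is accepting are (m0, A), (m1, C), (m3, A); in each of them the N-component is accepting too, so the product for L(M) \ L(N) (M-component accepting, N-component rejecting) has no reachable accepting pair and the difference is empty.
Hence every string in L(M) is also in L(N).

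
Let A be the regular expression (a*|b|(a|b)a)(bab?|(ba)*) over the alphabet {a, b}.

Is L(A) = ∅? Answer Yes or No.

No

The empty string ε matches the expression, so it belongs to L(A).
Since L(A) contains at least one string, it is not empty.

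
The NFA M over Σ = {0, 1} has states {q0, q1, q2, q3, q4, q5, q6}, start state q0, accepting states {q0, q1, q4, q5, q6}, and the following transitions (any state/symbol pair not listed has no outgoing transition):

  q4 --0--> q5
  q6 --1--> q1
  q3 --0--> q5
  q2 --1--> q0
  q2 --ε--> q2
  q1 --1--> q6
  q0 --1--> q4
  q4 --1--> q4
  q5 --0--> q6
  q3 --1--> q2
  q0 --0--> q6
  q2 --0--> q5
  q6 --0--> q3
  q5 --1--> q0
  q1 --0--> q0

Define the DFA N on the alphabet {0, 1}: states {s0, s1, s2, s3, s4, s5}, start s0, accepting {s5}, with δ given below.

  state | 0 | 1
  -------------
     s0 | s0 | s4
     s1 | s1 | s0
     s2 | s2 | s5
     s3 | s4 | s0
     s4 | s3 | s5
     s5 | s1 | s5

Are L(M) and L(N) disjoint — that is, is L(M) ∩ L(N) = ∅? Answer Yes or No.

No

The string 11 is accepted by both M and N.
Hence L(M) ∩ L(N) ≠ ∅.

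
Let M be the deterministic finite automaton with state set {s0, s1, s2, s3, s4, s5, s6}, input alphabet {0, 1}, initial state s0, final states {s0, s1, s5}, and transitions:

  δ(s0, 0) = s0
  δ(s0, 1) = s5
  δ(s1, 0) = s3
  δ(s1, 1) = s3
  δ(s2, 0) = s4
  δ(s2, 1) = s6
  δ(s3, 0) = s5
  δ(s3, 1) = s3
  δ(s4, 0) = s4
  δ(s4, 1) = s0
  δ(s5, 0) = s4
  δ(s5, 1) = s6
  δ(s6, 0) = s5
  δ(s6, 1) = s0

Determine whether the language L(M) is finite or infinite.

infinite

State s0 is reachable from the start and can reach an accepting state, and it lies on the cycle s0 → s0.
Traversing that cycle any number of times yields accepted strings of unbounded length, so the language is infinite.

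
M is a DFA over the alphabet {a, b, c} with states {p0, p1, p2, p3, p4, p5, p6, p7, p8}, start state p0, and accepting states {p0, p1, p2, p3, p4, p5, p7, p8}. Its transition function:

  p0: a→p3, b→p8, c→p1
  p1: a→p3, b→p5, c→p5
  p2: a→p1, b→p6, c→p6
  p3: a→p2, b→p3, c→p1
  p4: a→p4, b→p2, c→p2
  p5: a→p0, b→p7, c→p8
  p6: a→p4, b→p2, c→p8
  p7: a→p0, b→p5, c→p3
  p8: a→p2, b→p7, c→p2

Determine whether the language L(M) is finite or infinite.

infinite

State p1 is reachable from the start and can reach an accepting state, and it lies on the cycle p1 → p3 → p1.
Traversing that cycle any number of times yields accepted strings of unbounded length, so the language is infinite.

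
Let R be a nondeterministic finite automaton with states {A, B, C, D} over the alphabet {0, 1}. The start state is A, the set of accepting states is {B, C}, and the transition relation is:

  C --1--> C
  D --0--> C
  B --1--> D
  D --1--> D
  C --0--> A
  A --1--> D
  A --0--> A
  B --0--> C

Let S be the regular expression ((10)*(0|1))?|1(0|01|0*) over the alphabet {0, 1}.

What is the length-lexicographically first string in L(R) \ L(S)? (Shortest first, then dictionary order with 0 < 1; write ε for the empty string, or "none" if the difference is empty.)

010

The string 010 is accepted by R but not by S.
No shorter string lies in the difference, and 010 is the lexicographically first length-3 string in L(R) \ L(S).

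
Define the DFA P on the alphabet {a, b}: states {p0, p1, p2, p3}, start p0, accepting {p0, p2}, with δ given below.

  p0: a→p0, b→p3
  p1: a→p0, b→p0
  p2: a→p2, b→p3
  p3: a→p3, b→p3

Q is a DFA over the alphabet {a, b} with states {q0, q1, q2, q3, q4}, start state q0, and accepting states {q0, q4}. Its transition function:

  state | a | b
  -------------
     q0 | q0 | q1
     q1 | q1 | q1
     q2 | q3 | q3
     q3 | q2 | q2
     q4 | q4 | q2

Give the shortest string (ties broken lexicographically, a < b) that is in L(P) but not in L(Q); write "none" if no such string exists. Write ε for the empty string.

Exploring the product automaton P × Q from the start pair (p0, q0), following both machines on each input symbol, reaches 2 state pairs: (p0, q0), (p3, q1).
P accepts in {p0, p2} and Q accepts in {q0, q4}. The reachable pairs whose P-component is accepting are (p0, q0); in each of them the Q-component is accepting too, so the product for L(P) \ L(Q) (P-component accepting, Q-component rejecting) has no reachable accepting pair and the difference is empty.
So every string accepted by P is also accepted by Q: L(P) \ L(Q) = ∅ and there is no such string.

none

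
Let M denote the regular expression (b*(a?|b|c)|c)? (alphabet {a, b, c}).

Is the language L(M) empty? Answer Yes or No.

No

The empty string ε matches the expression, so it belongs to L(M).
Since L(M) contains at least one string, it is not empty.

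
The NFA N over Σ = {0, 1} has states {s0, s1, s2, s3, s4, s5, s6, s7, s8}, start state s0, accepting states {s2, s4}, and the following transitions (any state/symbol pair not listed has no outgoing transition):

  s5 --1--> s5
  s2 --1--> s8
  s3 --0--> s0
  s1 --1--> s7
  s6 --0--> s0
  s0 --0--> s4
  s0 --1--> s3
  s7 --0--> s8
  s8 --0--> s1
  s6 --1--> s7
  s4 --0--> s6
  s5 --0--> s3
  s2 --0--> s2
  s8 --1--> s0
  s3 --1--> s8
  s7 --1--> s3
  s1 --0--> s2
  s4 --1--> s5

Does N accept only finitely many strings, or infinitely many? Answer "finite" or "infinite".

infinite

State s0 is reachable from the start and can reach an accepting state, and it lies on the cycle s0 → s3 → s0.
Traversing that cycle any number of times yields accepted strings of unbounded length, so the language is infinite.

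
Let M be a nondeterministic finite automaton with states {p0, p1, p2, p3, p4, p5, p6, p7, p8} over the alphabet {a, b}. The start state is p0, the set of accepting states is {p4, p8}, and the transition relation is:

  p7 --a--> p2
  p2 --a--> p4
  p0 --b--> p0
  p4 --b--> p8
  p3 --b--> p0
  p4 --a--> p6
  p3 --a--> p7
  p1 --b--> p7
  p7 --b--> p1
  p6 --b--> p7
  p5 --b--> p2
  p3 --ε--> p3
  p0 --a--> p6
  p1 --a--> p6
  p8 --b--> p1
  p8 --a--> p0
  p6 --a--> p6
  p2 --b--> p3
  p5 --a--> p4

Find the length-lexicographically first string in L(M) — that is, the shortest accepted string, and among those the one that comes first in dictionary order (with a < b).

A breadth-first search from p0 reaches an accepting state first via the path p0 → p6 → p7 → p2 → p4 on input abaa.
No string of length < 4 is accepted (BFS exhausts all shorter strings without reaching an accepting state), and abaa is the lexicographically least accepting string of length 4.

abaa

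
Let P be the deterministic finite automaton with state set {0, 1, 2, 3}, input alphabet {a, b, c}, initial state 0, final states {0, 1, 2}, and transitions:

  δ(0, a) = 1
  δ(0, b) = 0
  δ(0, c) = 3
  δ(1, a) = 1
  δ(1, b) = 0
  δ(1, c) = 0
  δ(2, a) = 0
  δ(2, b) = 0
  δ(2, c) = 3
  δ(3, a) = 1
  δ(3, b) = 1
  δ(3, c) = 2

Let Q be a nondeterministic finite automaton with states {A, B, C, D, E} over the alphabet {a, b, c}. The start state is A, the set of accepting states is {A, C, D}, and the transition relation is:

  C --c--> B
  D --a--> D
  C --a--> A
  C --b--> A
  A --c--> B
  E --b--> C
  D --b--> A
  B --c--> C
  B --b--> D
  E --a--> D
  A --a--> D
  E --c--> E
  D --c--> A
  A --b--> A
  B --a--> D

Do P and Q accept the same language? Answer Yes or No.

Yes

Exploring the product automaton P × Q from the start pair (0, A), following both machines on each input symbol, reaches 4 state pairs: (0, A), (1, D), (3, B), (2, C).
P accepts in {0, 1, 2} and Q accepts in {A, C, D}. In every reachable pair the two components are either both accepting — (0, A), (1, D), (2, C) — or both non-accepting, so no string is accepted by exactly one of the machines: L(P) \ L(Q) and L(Q) \ L(P) are both empty.
Hence every string is accepted by P iff it is accepted by Q, and the two languages coincide.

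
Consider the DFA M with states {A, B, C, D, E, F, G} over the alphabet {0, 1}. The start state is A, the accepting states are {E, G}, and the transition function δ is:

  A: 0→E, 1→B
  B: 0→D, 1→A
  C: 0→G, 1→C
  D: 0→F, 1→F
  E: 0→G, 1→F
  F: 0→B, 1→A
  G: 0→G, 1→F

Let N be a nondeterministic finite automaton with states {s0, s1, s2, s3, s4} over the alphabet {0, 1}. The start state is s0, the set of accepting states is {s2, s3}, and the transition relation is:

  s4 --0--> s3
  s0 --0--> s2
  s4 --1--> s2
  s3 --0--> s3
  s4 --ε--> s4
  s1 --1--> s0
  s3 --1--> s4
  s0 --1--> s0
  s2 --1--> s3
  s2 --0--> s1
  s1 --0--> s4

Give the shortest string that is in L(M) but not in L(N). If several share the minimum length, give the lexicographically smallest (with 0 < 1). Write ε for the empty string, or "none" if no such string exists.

00

The string 00 is accepted by M but not by N.
No shorter string lies in the difference, and 00 is the lexicographically first length-2 string in L(M) \ L(N).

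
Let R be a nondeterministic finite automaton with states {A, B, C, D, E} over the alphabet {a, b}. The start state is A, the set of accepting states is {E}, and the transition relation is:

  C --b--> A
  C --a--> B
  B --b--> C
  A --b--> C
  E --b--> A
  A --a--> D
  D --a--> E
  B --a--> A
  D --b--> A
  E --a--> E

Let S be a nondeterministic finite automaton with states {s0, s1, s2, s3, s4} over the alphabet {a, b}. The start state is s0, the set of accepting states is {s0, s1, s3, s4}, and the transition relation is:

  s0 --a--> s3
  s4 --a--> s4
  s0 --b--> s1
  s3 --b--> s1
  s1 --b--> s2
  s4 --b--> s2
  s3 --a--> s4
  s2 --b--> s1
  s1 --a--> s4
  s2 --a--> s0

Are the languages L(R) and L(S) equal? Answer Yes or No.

The empty string ε is accepted by S but rejected by R.
So L(R) ≠ L(S).

No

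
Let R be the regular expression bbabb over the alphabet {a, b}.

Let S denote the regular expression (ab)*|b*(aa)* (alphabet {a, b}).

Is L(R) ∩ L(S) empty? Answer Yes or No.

Converting the expression R to a DFA (subset construction, then merging equivalent states) gives the minimal DFA with states {r0, r1, r2, r3, r4, r5, r6}, start state r0, accepting states {r6} and transitions r0: a→r1, b→r2; r1: a→r1, b→r1; r2: a→r1, b→r3; r3: a→r4, b→r1; r4: a→r1, b→r5; r5: a→r1, b→r6; r6: a→r1, b→r1.
Converting the expression S to a DFA (subset construction, then merging equivalent states) gives the minimal DFA with states {s0, s1, s2, s3, s4, s5, s6, s7}, start state s0, accepting states {s0, s2, s3, s4} and transitions s0: a→s1, b→s2; s1: a→s3, b→s4; s2: a→s5, b→s2; s3: a→s5, b→s6; s4: a→s7, b→s6; s5: a→s3, b→s6; s6: a→s6, b→s6; s7: a→s6, b→s4.
Exploring the product automaton R × S from the start pair (r0, s0), following both machines on each input symbol, reaches 13 state pairs: (r0, s0), (r1, s1), (r2, s2), (r1, s3), (r1, s4), (r1, s5), (r3, s2), (r1, s6), (r1, s7), (r4, s5), (r1, s2), (r5, s6), (r6, s6).
R accepts in {r6} and S accepts in {s0, s2, s3, s4}; no reachable pair has both components accepting, so no string drives both machines to acceptance simultaneously and L(R) ∩ L(S) = ∅.
So no string is accepted by both, and the intersection is empty.

Yes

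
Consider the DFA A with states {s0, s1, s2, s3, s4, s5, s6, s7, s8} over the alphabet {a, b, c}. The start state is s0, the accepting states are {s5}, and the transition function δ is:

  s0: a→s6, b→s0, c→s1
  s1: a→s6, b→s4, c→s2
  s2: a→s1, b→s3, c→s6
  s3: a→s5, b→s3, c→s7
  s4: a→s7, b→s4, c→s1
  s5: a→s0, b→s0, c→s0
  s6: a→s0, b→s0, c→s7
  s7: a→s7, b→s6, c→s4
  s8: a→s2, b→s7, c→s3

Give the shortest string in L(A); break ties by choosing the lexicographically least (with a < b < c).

A breadth-first search from s0 reaches an accepting state first via the path s0 → s1 → s2 → s3 → s5 on input ccba.
No string of length < 4 is accepted (BFS exhausts all shorter strings without reaching an accepting state), and ccba is the lexicographically least accepting string of length 4.

ccba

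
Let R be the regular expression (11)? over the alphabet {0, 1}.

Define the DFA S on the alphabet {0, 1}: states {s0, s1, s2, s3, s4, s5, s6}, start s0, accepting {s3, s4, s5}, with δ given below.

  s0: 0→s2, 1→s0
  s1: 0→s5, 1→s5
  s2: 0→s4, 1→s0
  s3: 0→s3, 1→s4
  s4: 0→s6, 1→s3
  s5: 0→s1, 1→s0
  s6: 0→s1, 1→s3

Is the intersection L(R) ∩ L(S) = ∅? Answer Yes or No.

Yes

Converting the expression R to a DFA (subset construction, then merging equivalent states) gives the minimal DFA with states {r0, r1, r2, r3}, start state r0, accepting states {r0, r3} and transitions r0: 0→r1, 1→r2; r1: 0→r1, 1→r1; r2: 0→r1, 1→r3; r3: 0→r1, 1→r1.
Exploring the product automaton R × S from the start pair (r0, s0), following both machines on each input symbol, reaches 10 state pairs: (r0, s0), (r1, s2), (r2, s0), (r1, s4), (r1, s0), (r3, s0), (r1, s6), (r1, s3), (r1, s1), (r1, s5).
R accepts in {r0, r3} and S accepts in {s3, s4, s5}; no reachable pair has both components accepting, so no string drives both machines to acceptance simultaneously and L(R) ∩ L(S) = ∅.
So no string is accepted by both, and the intersection is empty.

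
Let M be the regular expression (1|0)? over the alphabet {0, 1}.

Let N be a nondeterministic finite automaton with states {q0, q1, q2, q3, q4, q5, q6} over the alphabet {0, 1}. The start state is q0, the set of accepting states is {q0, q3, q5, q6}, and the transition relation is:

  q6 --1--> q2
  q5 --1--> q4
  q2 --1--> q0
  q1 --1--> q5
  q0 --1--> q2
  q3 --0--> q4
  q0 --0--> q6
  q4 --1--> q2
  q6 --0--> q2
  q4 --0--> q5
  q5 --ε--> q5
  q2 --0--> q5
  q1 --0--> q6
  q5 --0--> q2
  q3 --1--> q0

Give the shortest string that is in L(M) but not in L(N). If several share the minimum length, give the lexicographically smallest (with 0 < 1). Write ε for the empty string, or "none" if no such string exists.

The string 1 is accepted by M but not by N.
No shorter string lies in the difference, and 1 is the lexicographically first length-1 string in L(M) \ L(N).

1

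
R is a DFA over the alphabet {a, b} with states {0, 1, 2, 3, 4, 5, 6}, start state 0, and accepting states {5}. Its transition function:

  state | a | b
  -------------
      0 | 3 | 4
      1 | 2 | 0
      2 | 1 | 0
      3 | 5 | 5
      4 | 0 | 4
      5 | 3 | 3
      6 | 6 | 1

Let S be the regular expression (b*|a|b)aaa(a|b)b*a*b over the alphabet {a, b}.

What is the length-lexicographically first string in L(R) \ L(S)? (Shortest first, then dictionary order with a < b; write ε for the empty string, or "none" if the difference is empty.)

aa

The string aa is accepted by R but not by S.
No shorter string lies in the difference, and aa is the lexicographically first length-2 string in L(R) \ L(S).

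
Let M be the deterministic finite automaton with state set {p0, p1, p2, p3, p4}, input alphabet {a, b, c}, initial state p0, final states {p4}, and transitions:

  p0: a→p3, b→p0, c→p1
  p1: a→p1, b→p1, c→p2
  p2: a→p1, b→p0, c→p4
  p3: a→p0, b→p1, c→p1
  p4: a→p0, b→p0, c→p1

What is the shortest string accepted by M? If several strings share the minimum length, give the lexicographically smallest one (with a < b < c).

A breadth-first search from p0 reaches an accepting state first via the path p0 → p1 → p2 → p4 on input ccc.
No string of length < 3 is accepted (BFS exhausts all shorter strings without reaching an accepting state), and ccc is the lexicographically least accepting string of length 3.

ccc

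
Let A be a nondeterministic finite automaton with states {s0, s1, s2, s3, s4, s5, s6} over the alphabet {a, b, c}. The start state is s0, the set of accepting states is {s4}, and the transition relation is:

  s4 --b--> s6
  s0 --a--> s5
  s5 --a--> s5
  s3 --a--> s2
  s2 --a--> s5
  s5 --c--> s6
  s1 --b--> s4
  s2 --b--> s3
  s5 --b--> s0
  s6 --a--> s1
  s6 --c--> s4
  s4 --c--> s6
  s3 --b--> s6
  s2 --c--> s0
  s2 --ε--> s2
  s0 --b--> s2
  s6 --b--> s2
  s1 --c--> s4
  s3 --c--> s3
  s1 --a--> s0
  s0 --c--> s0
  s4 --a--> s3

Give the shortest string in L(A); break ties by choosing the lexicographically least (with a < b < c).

A breadth-first search from s0 reaches an accepting state first via the path s0 → s5 → s6 → s4 on input acc.
No string of length < 3 is accepted (BFS exhausts all shorter strings without reaching an accepting state), and acc is the lexicographically least accepting string of length 3.

acc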